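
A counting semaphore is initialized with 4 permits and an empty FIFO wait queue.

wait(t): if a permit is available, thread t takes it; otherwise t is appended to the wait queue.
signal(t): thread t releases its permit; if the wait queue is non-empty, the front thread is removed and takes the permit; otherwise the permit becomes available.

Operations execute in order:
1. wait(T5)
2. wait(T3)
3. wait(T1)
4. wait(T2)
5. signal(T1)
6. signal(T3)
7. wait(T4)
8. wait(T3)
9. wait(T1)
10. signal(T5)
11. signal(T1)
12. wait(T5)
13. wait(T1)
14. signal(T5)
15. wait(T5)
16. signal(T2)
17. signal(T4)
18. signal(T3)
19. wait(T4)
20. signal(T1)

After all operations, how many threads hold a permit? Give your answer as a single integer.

Answer: 2

Derivation:
Step 1: wait(T5) -> count=3 queue=[] holders={T5}
Step 2: wait(T3) -> count=2 queue=[] holders={T3,T5}
Step 3: wait(T1) -> count=1 queue=[] holders={T1,T3,T5}
Step 4: wait(T2) -> count=0 queue=[] holders={T1,T2,T3,T5}
Step 5: signal(T1) -> count=1 queue=[] holders={T2,T3,T5}
Step 6: signal(T3) -> count=2 queue=[] holders={T2,T5}
Step 7: wait(T4) -> count=1 queue=[] holders={T2,T4,T5}
Step 8: wait(T3) -> count=0 queue=[] holders={T2,T3,T4,T5}
Step 9: wait(T1) -> count=0 queue=[T1] holders={T2,T3,T4,T5}
Step 10: signal(T5) -> count=0 queue=[] holders={T1,T2,T3,T4}
Step 11: signal(T1) -> count=1 queue=[] holders={T2,T3,T4}
Step 12: wait(T5) -> count=0 queue=[] holders={T2,T3,T4,T5}
Step 13: wait(T1) -> count=0 queue=[T1] holders={T2,T3,T4,T5}
Step 14: signal(T5) -> count=0 queue=[] holders={T1,T2,T3,T4}
Step 15: wait(T5) -> count=0 queue=[T5] holders={T1,T2,T3,T4}
Step 16: signal(T2) -> count=0 queue=[] holders={T1,T3,T4,T5}
Step 17: signal(T4) -> count=1 queue=[] holders={T1,T3,T5}
Step 18: signal(T3) -> count=2 queue=[] holders={T1,T5}
Step 19: wait(T4) -> count=1 queue=[] holders={T1,T4,T5}
Step 20: signal(T1) -> count=2 queue=[] holders={T4,T5}
Final holders: {T4,T5} -> 2 thread(s)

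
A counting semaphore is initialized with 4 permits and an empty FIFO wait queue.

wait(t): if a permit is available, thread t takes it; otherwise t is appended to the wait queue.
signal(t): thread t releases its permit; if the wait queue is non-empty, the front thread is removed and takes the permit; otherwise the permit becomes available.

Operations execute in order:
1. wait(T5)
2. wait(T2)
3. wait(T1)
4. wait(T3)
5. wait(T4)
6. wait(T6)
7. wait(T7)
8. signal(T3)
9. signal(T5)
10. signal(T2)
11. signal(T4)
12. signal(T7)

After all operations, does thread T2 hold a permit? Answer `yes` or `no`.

Step 1: wait(T5) -> count=3 queue=[] holders={T5}
Step 2: wait(T2) -> count=2 queue=[] holders={T2,T5}
Step 3: wait(T1) -> count=1 queue=[] holders={T1,T2,T5}
Step 4: wait(T3) -> count=0 queue=[] holders={T1,T2,T3,T5}
Step 5: wait(T4) -> count=0 queue=[T4] holders={T1,T2,T3,T5}
Step 6: wait(T6) -> count=0 queue=[T4,T6] holders={T1,T2,T3,T5}
Step 7: wait(T7) -> count=0 queue=[T4,T6,T7] holders={T1,T2,T3,T5}
Step 8: signal(T3) -> count=0 queue=[T6,T7] holders={T1,T2,T4,T5}
Step 9: signal(T5) -> count=0 queue=[T7] holders={T1,T2,T4,T6}
Step 10: signal(T2) -> count=0 queue=[] holders={T1,T4,T6,T7}
Step 11: signal(T4) -> count=1 queue=[] holders={T1,T6,T7}
Step 12: signal(T7) -> count=2 queue=[] holders={T1,T6}
Final holders: {T1,T6} -> T2 not in holders

Answer: no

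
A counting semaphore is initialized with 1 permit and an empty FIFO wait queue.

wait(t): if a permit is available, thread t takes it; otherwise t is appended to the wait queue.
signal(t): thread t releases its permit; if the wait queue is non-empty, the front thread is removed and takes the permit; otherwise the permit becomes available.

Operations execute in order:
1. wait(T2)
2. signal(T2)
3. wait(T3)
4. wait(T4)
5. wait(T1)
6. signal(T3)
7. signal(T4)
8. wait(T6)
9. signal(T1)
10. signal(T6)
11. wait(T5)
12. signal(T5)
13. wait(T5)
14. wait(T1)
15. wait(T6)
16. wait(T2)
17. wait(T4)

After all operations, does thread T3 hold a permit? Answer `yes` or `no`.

Step 1: wait(T2) -> count=0 queue=[] holders={T2}
Step 2: signal(T2) -> count=1 queue=[] holders={none}
Step 3: wait(T3) -> count=0 queue=[] holders={T3}
Step 4: wait(T4) -> count=0 queue=[T4] holders={T3}
Step 5: wait(T1) -> count=0 queue=[T4,T1] holders={T3}
Step 6: signal(T3) -> count=0 queue=[T1] holders={T4}
Step 7: signal(T4) -> count=0 queue=[] holders={T1}
Step 8: wait(T6) -> count=0 queue=[T6] holders={T1}
Step 9: signal(T1) -> count=0 queue=[] holders={T6}
Step 10: signal(T6) -> count=1 queue=[] holders={none}
Step 11: wait(T5) -> count=0 queue=[] holders={T5}
Step 12: signal(T5) -> count=1 queue=[] holders={none}
Step 13: wait(T5) -> count=0 queue=[] holders={T5}
Step 14: wait(T1) -> count=0 queue=[T1] holders={T5}
Step 15: wait(T6) -> count=0 queue=[T1,T6] holders={T5}
Step 16: wait(T2) -> count=0 queue=[T1,T6,T2] holders={T5}
Step 17: wait(T4) -> count=0 queue=[T1,T6,T2,T4] holders={T5}
Final holders: {T5} -> T3 not in holders

Answer: no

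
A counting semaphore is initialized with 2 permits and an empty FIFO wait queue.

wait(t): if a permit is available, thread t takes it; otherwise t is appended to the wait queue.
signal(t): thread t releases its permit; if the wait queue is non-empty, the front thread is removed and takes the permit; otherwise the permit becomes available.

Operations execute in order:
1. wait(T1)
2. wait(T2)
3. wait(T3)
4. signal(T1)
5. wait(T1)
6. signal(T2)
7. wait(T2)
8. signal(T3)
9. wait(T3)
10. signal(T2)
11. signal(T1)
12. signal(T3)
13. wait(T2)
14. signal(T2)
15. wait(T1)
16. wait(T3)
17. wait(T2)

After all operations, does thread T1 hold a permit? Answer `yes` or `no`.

Answer: yes

Derivation:
Step 1: wait(T1) -> count=1 queue=[] holders={T1}
Step 2: wait(T2) -> count=0 queue=[] holders={T1,T2}
Step 3: wait(T3) -> count=0 queue=[T3] holders={T1,T2}
Step 4: signal(T1) -> count=0 queue=[] holders={T2,T3}
Step 5: wait(T1) -> count=0 queue=[T1] holders={T2,T3}
Step 6: signal(T2) -> count=0 queue=[] holders={T1,T3}
Step 7: wait(T2) -> count=0 queue=[T2] holders={T1,T3}
Step 8: signal(T3) -> count=0 queue=[] holders={T1,T2}
Step 9: wait(T3) -> count=0 queue=[T3] holders={T1,T2}
Step 10: signal(T2) -> count=0 queue=[] holders={T1,T3}
Step 11: signal(T1) -> count=1 queue=[] holders={T3}
Step 12: signal(T3) -> count=2 queue=[] holders={none}
Step 13: wait(T2) -> count=1 queue=[] holders={T2}
Step 14: signal(T2) -> count=2 queue=[] holders={none}
Step 15: wait(T1) -> count=1 queue=[] holders={T1}
Step 16: wait(T3) -> count=0 queue=[] holders={T1,T3}
Step 17: wait(T2) -> count=0 queue=[T2] holders={T1,T3}
Final holders: {T1,T3} -> T1 in holders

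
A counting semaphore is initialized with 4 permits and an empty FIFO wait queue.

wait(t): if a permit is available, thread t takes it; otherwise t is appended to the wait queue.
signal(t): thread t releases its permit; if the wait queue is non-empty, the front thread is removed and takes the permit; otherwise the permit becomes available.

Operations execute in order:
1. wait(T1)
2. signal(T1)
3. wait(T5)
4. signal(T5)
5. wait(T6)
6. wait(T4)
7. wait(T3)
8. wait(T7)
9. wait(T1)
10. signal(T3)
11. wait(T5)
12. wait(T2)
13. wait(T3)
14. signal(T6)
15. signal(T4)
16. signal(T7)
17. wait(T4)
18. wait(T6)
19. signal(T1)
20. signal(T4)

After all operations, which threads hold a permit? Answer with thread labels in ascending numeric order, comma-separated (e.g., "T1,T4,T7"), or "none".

Step 1: wait(T1) -> count=3 queue=[] holders={T1}
Step 2: signal(T1) -> count=4 queue=[] holders={none}
Step 3: wait(T5) -> count=3 queue=[] holders={T5}
Step 4: signal(T5) -> count=4 queue=[] holders={none}
Step 5: wait(T6) -> count=3 queue=[] holders={T6}
Step 6: wait(T4) -> count=2 queue=[] holders={T4,T6}
Step 7: wait(T3) -> count=1 queue=[] holders={T3,T4,T6}
Step 8: wait(T7) -> count=0 queue=[] holders={T3,T4,T6,T7}
Step 9: wait(T1) -> count=0 queue=[T1] holders={T3,T4,T6,T7}
Step 10: signal(T3) -> count=0 queue=[] holders={T1,T4,T6,T7}
Step 11: wait(T5) -> count=0 queue=[T5] holders={T1,T4,T6,T7}
Step 12: wait(T2) -> count=0 queue=[T5,T2] holders={T1,T4,T6,T7}
Step 13: wait(T3) -> count=0 queue=[T5,T2,T3] holders={T1,T4,T6,T7}
Step 14: signal(T6) -> count=0 queue=[T2,T3] holders={T1,T4,T5,T7}
Step 15: signal(T4) -> count=0 queue=[T3] holders={T1,T2,T5,T7}
Step 16: signal(T7) -> count=0 queue=[] holders={T1,T2,T3,T5}
Step 17: wait(T4) -> count=0 queue=[T4] holders={T1,T2,T3,T5}
Step 18: wait(T6) -> count=0 queue=[T4,T6] holders={T1,T2,T3,T5}
Step 19: signal(T1) -> count=0 queue=[T6] holders={T2,T3,T4,T5}
Step 20: signal(T4) -> count=0 queue=[] holders={T2,T3,T5,T6}
Final holders: T2,T3,T5,T6

Answer: T2,T3,T5,T6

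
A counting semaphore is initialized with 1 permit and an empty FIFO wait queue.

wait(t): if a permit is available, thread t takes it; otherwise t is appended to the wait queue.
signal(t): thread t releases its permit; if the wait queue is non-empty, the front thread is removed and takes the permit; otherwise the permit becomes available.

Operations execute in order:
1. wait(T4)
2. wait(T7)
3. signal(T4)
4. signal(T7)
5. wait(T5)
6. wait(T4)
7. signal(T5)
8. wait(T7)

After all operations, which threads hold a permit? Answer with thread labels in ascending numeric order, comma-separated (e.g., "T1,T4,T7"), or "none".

Step 1: wait(T4) -> count=0 queue=[] holders={T4}
Step 2: wait(T7) -> count=0 queue=[T7] holders={T4}
Step 3: signal(T4) -> count=0 queue=[] holders={T7}
Step 4: signal(T7) -> count=1 queue=[] holders={none}
Step 5: wait(T5) -> count=0 queue=[] holders={T5}
Step 6: wait(T4) -> count=0 queue=[T4] holders={T5}
Step 7: signal(T5) -> count=0 queue=[] holders={T4}
Step 8: wait(T7) -> count=0 queue=[T7] holders={T4}
Final holders: T4

Answer: T4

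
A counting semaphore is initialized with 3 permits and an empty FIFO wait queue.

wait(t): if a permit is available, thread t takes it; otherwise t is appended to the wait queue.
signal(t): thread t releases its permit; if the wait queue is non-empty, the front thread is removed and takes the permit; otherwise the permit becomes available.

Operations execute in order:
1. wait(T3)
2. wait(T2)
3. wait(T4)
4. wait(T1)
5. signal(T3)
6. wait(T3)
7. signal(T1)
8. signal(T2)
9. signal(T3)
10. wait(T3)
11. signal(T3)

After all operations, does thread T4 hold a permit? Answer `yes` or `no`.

Step 1: wait(T3) -> count=2 queue=[] holders={T3}
Step 2: wait(T2) -> count=1 queue=[] holders={T2,T3}
Step 3: wait(T4) -> count=0 queue=[] holders={T2,T3,T4}
Step 4: wait(T1) -> count=0 queue=[T1] holders={T2,T3,T4}
Step 5: signal(T3) -> count=0 queue=[] holders={T1,T2,T4}
Step 6: wait(T3) -> count=0 queue=[T3] holders={T1,T2,T4}
Step 7: signal(T1) -> count=0 queue=[] holders={T2,T3,T4}
Step 8: signal(T2) -> count=1 queue=[] holders={T3,T4}
Step 9: signal(T3) -> count=2 queue=[] holders={T4}
Step 10: wait(T3) -> count=1 queue=[] holders={T3,T4}
Step 11: signal(T3) -> count=2 queue=[] holders={T4}
Final holders: {T4} -> T4 in holders

Answer: yes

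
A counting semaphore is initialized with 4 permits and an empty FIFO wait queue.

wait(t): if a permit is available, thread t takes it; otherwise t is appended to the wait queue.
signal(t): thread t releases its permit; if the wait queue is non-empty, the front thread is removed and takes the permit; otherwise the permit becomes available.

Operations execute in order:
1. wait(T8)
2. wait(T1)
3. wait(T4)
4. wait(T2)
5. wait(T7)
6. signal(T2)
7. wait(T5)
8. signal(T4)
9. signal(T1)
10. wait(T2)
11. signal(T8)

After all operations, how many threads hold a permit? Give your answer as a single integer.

Step 1: wait(T8) -> count=3 queue=[] holders={T8}
Step 2: wait(T1) -> count=2 queue=[] holders={T1,T8}
Step 3: wait(T4) -> count=1 queue=[] holders={T1,T4,T8}
Step 4: wait(T2) -> count=0 queue=[] holders={T1,T2,T4,T8}
Step 5: wait(T7) -> count=0 queue=[T7] holders={T1,T2,T4,T8}
Step 6: signal(T2) -> count=0 queue=[] holders={T1,T4,T7,T8}
Step 7: wait(T5) -> count=0 queue=[T5] holders={T1,T4,T7,T8}
Step 8: signal(T4) -> count=0 queue=[] holders={T1,T5,T7,T8}
Step 9: signal(T1) -> count=1 queue=[] holders={T5,T7,T8}
Step 10: wait(T2) -> count=0 queue=[] holders={T2,T5,T7,T8}
Step 11: signal(T8) -> count=1 queue=[] holders={T2,T5,T7}
Final holders: {T2,T5,T7} -> 3 thread(s)

Answer: 3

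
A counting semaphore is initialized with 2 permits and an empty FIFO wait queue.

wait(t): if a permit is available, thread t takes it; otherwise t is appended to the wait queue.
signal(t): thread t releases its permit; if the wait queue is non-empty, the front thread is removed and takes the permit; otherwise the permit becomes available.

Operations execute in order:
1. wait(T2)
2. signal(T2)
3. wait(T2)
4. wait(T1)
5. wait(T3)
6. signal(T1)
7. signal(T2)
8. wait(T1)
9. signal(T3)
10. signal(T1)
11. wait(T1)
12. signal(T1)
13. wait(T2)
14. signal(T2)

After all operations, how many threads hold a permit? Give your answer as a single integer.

Answer: 0

Derivation:
Step 1: wait(T2) -> count=1 queue=[] holders={T2}
Step 2: signal(T2) -> count=2 queue=[] holders={none}
Step 3: wait(T2) -> count=1 queue=[] holders={T2}
Step 4: wait(T1) -> count=0 queue=[] holders={T1,T2}
Step 5: wait(T3) -> count=0 queue=[T3] holders={T1,T2}
Step 6: signal(T1) -> count=0 queue=[] holders={T2,T3}
Step 7: signal(T2) -> count=1 queue=[] holders={T3}
Step 8: wait(T1) -> count=0 queue=[] holders={T1,T3}
Step 9: signal(T3) -> count=1 queue=[] holders={T1}
Step 10: signal(T1) -> count=2 queue=[] holders={none}
Step 11: wait(T1) -> count=1 queue=[] holders={T1}
Step 12: signal(T1) -> count=2 queue=[] holders={none}
Step 13: wait(T2) -> count=1 queue=[] holders={T2}
Step 14: signal(T2) -> count=2 queue=[] holders={none}
Final holders: {none} -> 0 thread(s)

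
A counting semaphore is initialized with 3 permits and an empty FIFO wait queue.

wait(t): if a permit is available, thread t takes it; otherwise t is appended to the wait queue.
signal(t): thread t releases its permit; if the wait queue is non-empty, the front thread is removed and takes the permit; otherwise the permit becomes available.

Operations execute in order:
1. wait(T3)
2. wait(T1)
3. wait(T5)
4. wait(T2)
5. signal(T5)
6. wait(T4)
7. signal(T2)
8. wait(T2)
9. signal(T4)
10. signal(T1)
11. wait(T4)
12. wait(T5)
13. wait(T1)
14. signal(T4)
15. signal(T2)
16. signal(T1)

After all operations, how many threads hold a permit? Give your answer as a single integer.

Step 1: wait(T3) -> count=2 queue=[] holders={T3}
Step 2: wait(T1) -> count=1 queue=[] holders={T1,T3}
Step 3: wait(T5) -> count=0 queue=[] holders={T1,T3,T5}
Step 4: wait(T2) -> count=0 queue=[T2] holders={T1,T3,T5}
Step 5: signal(T5) -> count=0 queue=[] holders={T1,T2,T3}
Step 6: wait(T4) -> count=0 queue=[T4] holders={T1,T2,T3}
Step 7: signal(T2) -> count=0 queue=[] holders={T1,T3,T4}
Step 8: wait(T2) -> count=0 queue=[T2] holders={T1,T3,T4}
Step 9: signal(T4) -> count=0 queue=[] holders={T1,T2,T3}
Step 10: signal(T1) -> count=1 queue=[] holders={T2,T3}
Step 11: wait(T4) -> count=0 queue=[] holders={T2,T3,T4}
Step 12: wait(T5) -> count=0 queue=[T5] holders={T2,T3,T4}
Step 13: wait(T1) -> count=0 queue=[T5,T1] holders={T2,T3,T4}
Step 14: signal(T4) -> count=0 queue=[T1] holders={T2,T3,T5}
Step 15: signal(T2) -> count=0 queue=[] holders={T1,T3,T5}
Step 16: signal(T1) -> count=1 queue=[] holders={T3,T5}
Final holders: {T3,T5} -> 2 thread(s)

Answer: 2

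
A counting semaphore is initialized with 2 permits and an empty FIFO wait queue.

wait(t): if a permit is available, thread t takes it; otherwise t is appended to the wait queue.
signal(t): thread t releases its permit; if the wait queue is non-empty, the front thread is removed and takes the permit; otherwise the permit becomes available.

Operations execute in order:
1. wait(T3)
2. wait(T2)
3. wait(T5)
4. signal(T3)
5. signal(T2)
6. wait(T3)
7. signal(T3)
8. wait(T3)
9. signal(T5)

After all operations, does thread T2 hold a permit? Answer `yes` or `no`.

Answer: no

Derivation:
Step 1: wait(T3) -> count=1 queue=[] holders={T3}
Step 2: wait(T2) -> count=0 queue=[] holders={T2,T3}
Step 3: wait(T5) -> count=0 queue=[T5] holders={T2,T3}
Step 4: signal(T3) -> count=0 queue=[] holders={T2,T5}
Step 5: signal(T2) -> count=1 queue=[] holders={T5}
Step 6: wait(T3) -> count=0 queue=[] holders={T3,T5}
Step 7: signal(T3) -> count=1 queue=[] holders={T5}
Step 8: wait(T3) -> count=0 queue=[] holders={T3,T5}
Step 9: signal(T5) -> count=1 queue=[] holders={T3}
Final holders: {T3} -> T2 not in holders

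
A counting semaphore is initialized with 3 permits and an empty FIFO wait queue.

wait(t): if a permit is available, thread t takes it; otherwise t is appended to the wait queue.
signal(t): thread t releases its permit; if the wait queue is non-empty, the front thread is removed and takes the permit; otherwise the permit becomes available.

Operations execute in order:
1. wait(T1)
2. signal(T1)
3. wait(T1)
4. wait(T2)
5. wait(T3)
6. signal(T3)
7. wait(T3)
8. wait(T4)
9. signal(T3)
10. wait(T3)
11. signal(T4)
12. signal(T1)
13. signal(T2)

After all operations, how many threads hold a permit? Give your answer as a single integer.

Step 1: wait(T1) -> count=2 queue=[] holders={T1}
Step 2: signal(T1) -> count=3 queue=[] holders={none}
Step 3: wait(T1) -> count=2 queue=[] holders={T1}
Step 4: wait(T2) -> count=1 queue=[] holders={T1,T2}
Step 5: wait(T3) -> count=0 queue=[] holders={T1,T2,T3}
Step 6: signal(T3) -> count=1 queue=[] holders={T1,T2}
Step 7: wait(T3) -> count=0 queue=[] holders={T1,T2,T3}
Step 8: wait(T4) -> count=0 queue=[T4] holders={T1,T2,T3}
Step 9: signal(T3) -> count=0 queue=[] holders={T1,T2,T4}
Step 10: wait(T3) -> count=0 queue=[T3] holders={T1,T2,T4}
Step 11: signal(T4) -> count=0 queue=[] holders={T1,T2,T3}
Step 12: signal(T1) -> count=1 queue=[] holders={T2,T3}
Step 13: signal(T2) -> count=2 queue=[] holders={T3}
Final holders: {T3} -> 1 thread(s)

Answer: 1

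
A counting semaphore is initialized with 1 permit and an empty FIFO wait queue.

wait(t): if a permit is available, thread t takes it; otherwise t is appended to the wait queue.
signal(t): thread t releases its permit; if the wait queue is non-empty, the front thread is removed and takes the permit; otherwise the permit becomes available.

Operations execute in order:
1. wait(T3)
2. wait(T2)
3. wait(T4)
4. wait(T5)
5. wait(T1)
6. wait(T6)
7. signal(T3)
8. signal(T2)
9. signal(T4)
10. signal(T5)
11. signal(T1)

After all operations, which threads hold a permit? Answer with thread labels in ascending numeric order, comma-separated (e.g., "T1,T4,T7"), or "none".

Answer: T6

Derivation:
Step 1: wait(T3) -> count=0 queue=[] holders={T3}
Step 2: wait(T2) -> count=0 queue=[T2] holders={T3}
Step 3: wait(T4) -> count=0 queue=[T2,T4] holders={T3}
Step 4: wait(T5) -> count=0 queue=[T2,T4,T5] holders={T3}
Step 5: wait(T1) -> count=0 queue=[T2,T4,T5,T1] holders={T3}
Step 6: wait(T6) -> count=0 queue=[T2,T4,T5,T1,T6] holders={T3}
Step 7: signal(T3) -> count=0 queue=[T4,T5,T1,T6] holders={T2}
Step 8: signal(T2) -> count=0 queue=[T5,T1,T6] holders={T4}
Step 9: signal(T4) -> count=0 queue=[T1,T6] holders={T5}
Step 10: signal(T5) -> count=0 queue=[T6] holders={T1}
Step 11: signal(T1) -> count=0 queue=[] holders={T6}
Final holders: T6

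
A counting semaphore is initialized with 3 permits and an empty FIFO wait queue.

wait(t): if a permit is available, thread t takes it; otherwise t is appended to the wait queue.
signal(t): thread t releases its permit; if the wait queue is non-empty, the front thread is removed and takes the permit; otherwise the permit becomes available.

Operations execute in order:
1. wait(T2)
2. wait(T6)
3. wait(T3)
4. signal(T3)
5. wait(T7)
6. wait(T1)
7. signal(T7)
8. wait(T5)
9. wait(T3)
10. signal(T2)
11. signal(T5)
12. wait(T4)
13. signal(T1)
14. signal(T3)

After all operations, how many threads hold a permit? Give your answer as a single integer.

Answer: 2

Derivation:
Step 1: wait(T2) -> count=2 queue=[] holders={T2}
Step 2: wait(T6) -> count=1 queue=[] holders={T2,T6}
Step 3: wait(T3) -> count=0 queue=[] holders={T2,T3,T6}
Step 4: signal(T3) -> count=1 queue=[] holders={T2,T6}
Step 5: wait(T7) -> count=0 queue=[] holders={T2,T6,T7}
Step 6: wait(T1) -> count=0 queue=[T1] holders={T2,T6,T7}
Step 7: signal(T7) -> count=0 queue=[] holders={T1,T2,T6}
Step 8: wait(T5) -> count=0 queue=[T5] holders={T1,T2,T6}
Step 9: wait(T3) -> count=0 queue=[T5,T3] holders={T1,T2,T6}
Step 10: signal(T2) -> count=0 queue=[T3] holders={T1,T5,T6}
Step 11: signal(T5) -> count=0 queue=[] holders={T1,T3,T6}
Step 12: wait(T4) -> count=0 queue=[T4] holders={T1,T3,T6}
Step 13: signal(T1) -> count=0 queue=[] holders={T3,T4,T6}
Step 14: signal(T3) -> count=1 queue=[] holders={T4,T6}
Final holders: {T4,T6} -> 2 thread(s)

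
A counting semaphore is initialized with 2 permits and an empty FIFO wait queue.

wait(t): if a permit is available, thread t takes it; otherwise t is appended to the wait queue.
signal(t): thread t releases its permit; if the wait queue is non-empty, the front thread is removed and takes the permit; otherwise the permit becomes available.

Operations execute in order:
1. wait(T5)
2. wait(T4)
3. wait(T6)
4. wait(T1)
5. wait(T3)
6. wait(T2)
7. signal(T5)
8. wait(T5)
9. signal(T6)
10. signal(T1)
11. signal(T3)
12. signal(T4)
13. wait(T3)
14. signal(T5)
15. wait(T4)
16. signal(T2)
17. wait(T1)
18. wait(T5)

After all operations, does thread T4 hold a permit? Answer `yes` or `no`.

Answer: yes

Derivation:
Step 1: wait(T5) -> count=1 queue=[] holders={T5}
Step 2: wait(T4) -> count=0 queue=[] holders={T4,T5}
Step 3: wait(T6) -> count=0 queue=[T6] holders={T4,T5}
Step 4: wait(T1) -> count=0 queue=[T6,T1] holders={T4,T5}
Step 5: wait(T3) -> count=0 queue=[T6,T1,T3] holders={T4,T5}
Step 6: wait(T2) -> count=0 queue=[T6,T1,T3,T2] holders={T4,T5}
Step 7: signal(T5) -> count=0 queue=[T1,T3,T2] holders={T4,T6}
Step 8: wait(T5) -> count=0 queue=[T1,T3,T2,T5] holders={T4,T6}
Step 9: signal(T6) -> count=0 queue=[T3,T2,T5] holders={T1,T4}
Step 10: signal(T1) -> count=0 queue=[T2,T5] holders={T3,T4}
Step 11: signal(T3) -> count=0 queue=[T5] holders={T2,T4}
Step 12: signal(T4) -> count=0 queue=[] holders={T2,T5}
Step 13: wait(T3) -> count=0 queue=[T3] holders={T2,T5}
Step 14: signal(T5) -> count=0 queue=[] holders={T2,T3}
Step 15: wait(T4) -> count=0 queue=[T4] holders={T2,T3}
Step 16: signal(T2) -> count=0 queue=[] holders={T3,T4}
Step 17: wait(T1) -> count=0 queue=[T1] holders={T3,T4}
Step 18: wait(T5) -> count=0 queue=[T1,T5] holders={T3,T4}
Final holders: {T3,T4} -> T4 in holders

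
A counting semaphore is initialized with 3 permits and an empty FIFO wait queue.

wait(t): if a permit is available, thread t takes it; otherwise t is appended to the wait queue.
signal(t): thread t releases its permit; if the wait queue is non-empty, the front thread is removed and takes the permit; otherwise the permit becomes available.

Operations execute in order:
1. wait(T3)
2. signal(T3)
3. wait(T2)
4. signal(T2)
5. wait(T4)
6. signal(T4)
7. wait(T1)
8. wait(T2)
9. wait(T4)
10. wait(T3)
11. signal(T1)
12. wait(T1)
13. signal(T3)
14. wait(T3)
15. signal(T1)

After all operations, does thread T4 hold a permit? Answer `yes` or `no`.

Answer: yes

Derivation:
Step 1: wait(T3) -> count=2 queue=[] holders={T3}
Step 2: signal(T3) -> count=3 queue=[] holders={none}
Step 3: wait(T2) -> count=2 queue=[] holders={T2}
Step 4: signal(T2) -> count=3 queue=[] holders={none}
Step 5: wait(T4) -> count=2 queue=[] holders={T4}
Step 6: signal(T4) -> count=3 queue=[] holders={none}
Step 7: wait(T1) -> count=2 queue=[] holders={T1}
Step 8: wait(T2) -> count=1 queue=[] holders={T1,T2}
Step 9: wait(T4) -> count=0 queue=[] holders={T1,T2,T4}
Step 10: wait(T3) -> count=0 queue=[T3] holders={T1,T2,T4}
Step 11: signal(T1) -> count=0 queue=[] holders={T2,T3,T4}
Step 12: wait(T1) -> count=0 queue=[T1] holders={T2,T3,T4}
Step 13: signal(T3) -> count=0 queue=[] holders={T1,T2,T4}
Step 14: wait(T3) -> count=0 queue=[T3] holders={T1,T2,T4}
Step 15: signal(T1) -> count=0 queue=[] holders={T2,T3,T4}
Final holders: {T2,T3,T4} -> T4 in holders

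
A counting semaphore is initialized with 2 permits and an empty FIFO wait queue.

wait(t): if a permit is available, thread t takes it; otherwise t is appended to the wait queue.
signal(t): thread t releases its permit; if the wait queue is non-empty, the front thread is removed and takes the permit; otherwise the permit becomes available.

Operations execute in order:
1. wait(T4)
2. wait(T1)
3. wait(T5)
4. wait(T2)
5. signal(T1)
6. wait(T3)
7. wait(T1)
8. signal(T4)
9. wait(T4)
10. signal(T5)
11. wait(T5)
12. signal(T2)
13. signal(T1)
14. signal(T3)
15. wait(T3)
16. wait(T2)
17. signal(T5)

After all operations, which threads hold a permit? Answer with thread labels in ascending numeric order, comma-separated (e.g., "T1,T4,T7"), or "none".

Answer: T3,T4

Derivation:
Step 1: wait(T4) -> count=1 queue=[] holders={T4}
Step 2: wait(T1) -> count=0 queue=[] holders={T1,T4}
Step 3: wait(T5) -> count=0 queue=[T5] holders={T1,T4}
Step 4: wait(T2) -> count=0 queue=[T5,T2] holders={T1,T4}
Step 5: signal(T1) -> count=0 queue=[T2] holders={T4,T5}
Step 6: wait(T3) -> count=0 queue=[T2,T3] holders={T4,T5}
Step 7: wait(T1) -> count=0 queue=[T2,T3,T1] holders={T4,T5}
Step 8: signal(T4) -> count=0 queue=[T3,T1] holders={T2,T5}
Step 9: wait(T4) -> count=0 queue=[T3,T1,T4] holders={T2,T5}
Step 10: signal(T5) -> count=0 queue=[T1,T4] holders={T2,T3}
Step 11: wait(T5) -> count=0 queue=[T1,T4,T5] holders={T2,T3}
Step 12: signal(T2) -> count=0 queue=[T4,T5] holders={T1,T3}
Step 13: signal(T1) -> count=0 queue=[T5] holders={T3,T4}
Step 14: signal(T3) -> count=0 queue=[] holders={T4,T5}
Step 15: wait(T3) -> count=0 queue=[T3] holders={T4,T5}
Step 16: wait(T2) -> count=0 queue=[T3,T2] holders={T4,T5}
Step 17: signal(T5) -> count=0 queue=[T2] holders={T3,T4}
Final holders: T3,T4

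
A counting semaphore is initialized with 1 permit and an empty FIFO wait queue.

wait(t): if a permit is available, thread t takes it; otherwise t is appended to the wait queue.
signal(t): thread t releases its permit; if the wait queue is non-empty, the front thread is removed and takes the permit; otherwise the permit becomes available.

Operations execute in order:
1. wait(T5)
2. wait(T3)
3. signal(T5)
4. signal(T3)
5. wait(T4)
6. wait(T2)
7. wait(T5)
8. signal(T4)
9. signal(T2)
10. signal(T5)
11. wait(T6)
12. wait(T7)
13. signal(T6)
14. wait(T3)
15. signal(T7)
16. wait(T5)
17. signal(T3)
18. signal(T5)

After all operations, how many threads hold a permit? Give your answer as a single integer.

Step 1: wait(T5) -> count=0 queue=[] holders={T5}
Step 2: wait(T3) -> count=0 queue=[T3] holders={T5}
Step 3: signal(T5) -> count=0 queue=[] holders={T3}
Step 4: signal(T3) -> count=1 queue=[] holders={none}
Step 5: wait(T4) -> count=0 queue=[] holders={T4}
Step 6: wait(T2) -> count=0 queue=[T2] holders={T4}
Step 7: wait(T5) -> count=0 queue=[T2,T5] holders={T4}
Step 8: signal(T4) -> count=0 queue=[T5] holders={T2}
Step 9: signal(T2) -> count=0 queue=[] holders={T5}
Step 10: signal(T5) -> count=1 queue=[] holders={none}
Step 11: wait(T6) -> count=0 queue=[] holders={T6}
Step 12: wait(T7) -> count=0 queue=[T7] holders={T6}
Step 13: signal(T6) -> count=0 queue=[] holders={T7}
Step 14: wait(T3) -> count=0 queue=[T3] holders={T7}
Step 15: signal(T7) -> count=0 queue=[] holders={T3}
Step 16: wait(T5) -> count=0 queue=[T5] holders={T3}
Step 17: signal(T3) -> count=0 queue=[] holders={T5}
Step 18: signal(T5) -> count=1 queue=[] holders={none}
Final holders: {none} -> 0 thread(s)

Answer: 0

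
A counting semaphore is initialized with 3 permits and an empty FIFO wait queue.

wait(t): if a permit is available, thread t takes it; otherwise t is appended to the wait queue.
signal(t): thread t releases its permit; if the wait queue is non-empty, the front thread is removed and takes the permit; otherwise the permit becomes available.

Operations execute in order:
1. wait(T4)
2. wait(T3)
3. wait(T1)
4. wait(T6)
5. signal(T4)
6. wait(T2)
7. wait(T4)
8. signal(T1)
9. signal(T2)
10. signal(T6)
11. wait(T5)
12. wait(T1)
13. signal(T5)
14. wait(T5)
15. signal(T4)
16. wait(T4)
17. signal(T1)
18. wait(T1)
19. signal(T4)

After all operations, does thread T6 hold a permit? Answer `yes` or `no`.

Answer: no

Derivation:
Step 1: wait(T4) -> count=2 queue=[] holders={T4}
Step 2: wait(T3) -> count=1 queue=[] holders={T3,T4}
Step 3: wait(T1) -> count=0 queue=[] holders={T1,T3,T4}
Step 4: wait(T6) -> count=0 queue=[T6] holders={T1,T3,T4}
Step 5: signal(T4) -> count=0 queue=[] holders={T1,T3,T6}
Step 6: wait(T2) -> count=0 queue=[T2] holders={T1,T3,T6}
Step 7: wait(T4) -> count=0 queue=[T2,T4] holders={T1,T3,T6}
Step 8: signal(T1) -> count=0 queue=[T4] holders={T2,T3,T6}
Step 9: signal(T2) -> count=0 queue=[] holders={T3,T4,T6}
Step 10: signal(T6) -> count=1 queue=[] holders={T3,T4}
Step 11: wait(T5) -> count=0 queue=[] holders={T3,T4,T5}
Step 12: wait(T1) -> count=0 queue=[T1] holders={T3,T4,T5}
Step 13: signal(T5) -> count=0 queue=[] holders={T1,T3,T4}
Step 14: wait(T5) -> count=0 queue=[T5] holders={T1,T3,T4}
Step 15: signal(T4) -> count=0 queue=[] holders={T1,T3,T5}
Step 16: wait(T4) -> count=0 queue=[T4] holders={T1,T3,T5}
Step 17: signal(T1) -> count=0 queue=[] holders={T3,T4,T5}
Step 18: wait(T1) -> count=0 queue=[T1] holders={T3,T4,T5}
Step 19: signal(T4) -> count=0 queue=[] holders={T1,T3,T5}
Final holders: {T1,T3,T5} -> T6 not in holders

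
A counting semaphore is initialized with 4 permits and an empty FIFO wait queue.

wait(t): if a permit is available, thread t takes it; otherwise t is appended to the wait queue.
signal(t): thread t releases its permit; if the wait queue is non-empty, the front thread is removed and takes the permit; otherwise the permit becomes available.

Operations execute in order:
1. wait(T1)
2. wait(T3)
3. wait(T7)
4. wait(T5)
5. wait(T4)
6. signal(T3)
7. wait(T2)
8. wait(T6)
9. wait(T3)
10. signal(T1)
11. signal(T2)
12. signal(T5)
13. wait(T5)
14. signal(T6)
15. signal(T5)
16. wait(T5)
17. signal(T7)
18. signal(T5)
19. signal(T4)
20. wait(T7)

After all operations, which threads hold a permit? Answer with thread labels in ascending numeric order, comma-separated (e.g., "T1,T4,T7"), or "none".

Answer: T3,T7

Derivation:
Step 1: wait(T1) -> count=3 queue=[] holders={T1}
Step 2: wait(T3) -> count=2 queue=[] holders={T1,T3}
Step 3: wait(T7) -> count=1 queue=[] holders={T1,T3,T7}
Step 4: wait(T5) -> count=0 queue=[] holders={T1,T3,T5,T7}
Step 5: wait(T4) -> count=0 queue=[T4] holders={T1,T3,T5,T7}
Step 6: signal(T3) -> count=0 queue=[] holders={T1,T4,T5,T7}
Step 7: wait(T2) -> count=0 queue=[T2] holders={T1,T4,T5,T7}
Step 8: wait(T6) -> count=0 queue=[T2,T6] holders={T1,T4,T5,T7}
Step 9: wait(T3) -> count=0 queue=[T2,T6,T3] holders={T1,T4,T5,T7}
Step 10: signal(T1) -> count=0 queue=[T6,T3] holders={T2,T4,T5,T7}
Step 11: signal(T2) -> count=0 queue=[T3] holders={T4,T5,T6,T7}
Step 12: signal(T5) -> count=0 queue=[] holders={T3,T4,T6,T7}
Step 13: wait(T5) -> count=0 queue=[T5] holders={T3,T4,T6,T7}
Step 14: signal(T6) -> count=0 queue=[] holders={T3,T4,T5,T7}
Step 15: signal(T5) -> count=1 queue=[] holders={T3,T4,T7}
Step 16: wait(T5) -> count=0 queue=[] holders={T3,T4,T5,T7}
Step 17: signal(T7) -> count=1 queue=[] holders={T3,T4,T5}
Step 18: signal(T5) -> count=2 queue=[] holders={T3,T4}
Step 19: signal(T4) -> count=3 queue=[] holders={T3}
Step 20: wait(T7) -> count=2 queue=[] holders={T3,T7}
Final holders: T3,T7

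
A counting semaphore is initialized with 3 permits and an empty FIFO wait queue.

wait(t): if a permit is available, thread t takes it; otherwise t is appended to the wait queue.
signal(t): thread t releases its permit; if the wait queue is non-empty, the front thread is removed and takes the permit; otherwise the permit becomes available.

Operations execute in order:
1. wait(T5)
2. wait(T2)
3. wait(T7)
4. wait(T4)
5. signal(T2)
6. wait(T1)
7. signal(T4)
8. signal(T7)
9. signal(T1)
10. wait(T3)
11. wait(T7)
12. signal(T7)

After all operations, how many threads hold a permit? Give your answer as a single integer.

Step 1: wait(T5) -> count=2 queue=[] holders={T5}
Step 2: wait(T2) -> count=1 queue=[] holders={T2,T5}
Step 3: wait(T7) -> count=0 queue=[] holders={T2,T5,T7}
Step 4: wait(T4) -> count=0 queue=[T4] holders={T2,T5,T7}
Step 5: signal(T2) -> count=0 queue=[] holders={T4,T5,T7}
Step 6: wait(T1) -> count=0 queue=[T1] holders={T4,T5,T7}
Step 7: signal(T4) -> count=0 queue=[] holders={T1,T5,T7}
Step 8: signal(T7) -> count=1 queue=[] holders={T1,T5}
Step 9: signal(T1) -> count=2 queue=[] holders={T5}
Step 10: wait(T3) -> count=1 queue=[] holders={T3,T5}
Step 11: wait(T7) -> count=0 queue=[] holders={T3,T5,T7}
Step 12: signal(T7) -> count=1 queue=[] holders={T3,T5}
Final holders: {T3,T5} -> 2 thread(s)

Answer: 2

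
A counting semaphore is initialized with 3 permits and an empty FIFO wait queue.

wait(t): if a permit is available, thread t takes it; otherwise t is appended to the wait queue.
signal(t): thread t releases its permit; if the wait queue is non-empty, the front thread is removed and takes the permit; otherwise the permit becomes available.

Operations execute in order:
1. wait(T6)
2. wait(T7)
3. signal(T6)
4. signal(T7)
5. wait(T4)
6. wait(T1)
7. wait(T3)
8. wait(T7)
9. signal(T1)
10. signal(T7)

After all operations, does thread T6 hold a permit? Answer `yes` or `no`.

Answer: no

Derivation:
Step 1: wait(T6) -> count=2 queue=[] holders={T6}
Step 2: wait(T7) -> count=1 queue=[] holders={T6,T7}
Step 3: signal(T6) -> count=2 queue=[] holders={T7}
Step 4: signal(T7) -> count=3 queue=[] holders={none}
Step 5: wait(T4) -> count=2 queue=[] holders={T4}
Step 6: wait(T1) -> count=1 queue=[] holders={T1,T4}
Step 7: wait(T3) -> count=0 queue=[] holders={T1,T3,T4}
Step 8: wait(T7) -> count=0 queue=[T7] holders={T1,T3,T4}
Step 9: signal(T1) -> count=0 queue=[] holders={T3,T4,T7}
Step 10: signal(T7) -> count=1 queue=[] holders={T3,T4}
Final holders: {T3,T4} -> T6 not in holders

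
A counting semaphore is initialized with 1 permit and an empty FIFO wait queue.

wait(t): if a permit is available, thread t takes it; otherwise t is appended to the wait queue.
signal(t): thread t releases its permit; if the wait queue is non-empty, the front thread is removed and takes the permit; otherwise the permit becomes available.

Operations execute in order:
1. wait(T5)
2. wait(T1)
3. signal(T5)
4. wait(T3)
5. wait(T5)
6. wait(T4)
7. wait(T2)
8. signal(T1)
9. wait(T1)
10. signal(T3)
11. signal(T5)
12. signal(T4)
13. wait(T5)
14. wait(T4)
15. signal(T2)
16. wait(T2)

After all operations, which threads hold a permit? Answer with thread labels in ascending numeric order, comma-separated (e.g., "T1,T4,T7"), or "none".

Step 1: wait(T5) -> count=0 queue=[] holders={T5}
Step 2: wait(T1) -> count=0 queue=[T1] holders={T5}
Step 3: signal(T5) -> count=0 queue=[] holders={T1}
Step 4: wait(T3) -> count=0 queue=[T3] holders={T1}
Step 5: wait(T5) -> count=0 queue=[T3,T5] holders={T1}
Step 6: wait(T4) -> count=0 queue=[T3,T5,T4] holders={T1}
Step 7: wait(T2) -> count=0 queue=[T3,T5,T4,T2] holders={T1}
Step 8: signal(T1) -> count=0 queue=[T5,T4,T2] holders={T3}
Step 9: wait(T1) -> count=0 queue=[T5,T4,T2,T1] holders={T3}
Step 10: signal(T3) -> count=0 queue=[T4,T2,T1] holders={T5}
Step 11: signal(T5) -> count=0 queue=[T2,T1] holders={T4}
Step 12: signal(T4) -> count=0 queue=[T1] holders={T2}
Step 13: wait(T5) -> count=0 queue=[T1,T5] holders={T2}
Step 14: wait(T4) -> count=0 queue=[T1,T5,T4] holders={T2}
Step 15: signal(T2) -> count=0 queue=[T5,T4] holders={T1}
Step 16: wait(T2) -> count=0 queue=[T5,T4,T2] holders={T1}
Final holders: T1

Answer: T1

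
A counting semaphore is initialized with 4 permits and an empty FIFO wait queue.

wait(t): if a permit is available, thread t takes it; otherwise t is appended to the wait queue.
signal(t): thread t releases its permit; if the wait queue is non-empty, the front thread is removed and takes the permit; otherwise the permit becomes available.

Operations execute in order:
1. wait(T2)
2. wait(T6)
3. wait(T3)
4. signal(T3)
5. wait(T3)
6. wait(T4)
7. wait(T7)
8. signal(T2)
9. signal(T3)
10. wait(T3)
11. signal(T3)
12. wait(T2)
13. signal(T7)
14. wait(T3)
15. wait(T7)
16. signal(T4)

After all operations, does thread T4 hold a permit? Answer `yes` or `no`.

Answer: no

Derivation:
Step 1: wait(T2) -> count=3 queue=[] holders={T2}
Step 2: wait(T6) -> count=2 queue=[] holders={T2,T6}
Step 3: wait(T3) -> count=1 queue=[] holders={T2,T3,T6}
Step 4: signal(T3) -> count=2 queue=[] holders={T2,T6}
Step 5: wait(T3) -> count=1 queue=[] holders={T2,T3,T6}
Step 6: wait(T4) -> count=0 queue=[] holders={T2,T3,T4,T6}
Step 7: wait(T7) -> count=0 queue=[T7] holders={T2,T3,T4,T6}
Step 8: signal(T2) -> count=0 queue=[] holders={T3,T4,T6,T7}
Step 9: signal(T3) -> count=1 queue=[] holders={T4,T6,T7}
Step 10: wait(T3) -> count=0 queue=[] holders={T3,T4,T6,T7}
Step 11: signal(T3) -> count=1 queue=[] holders={T4,T6,T7}
Step 12: wait(T2) -> count=0 queue=[] holders={T2,T4,T6,T7}
Step 13: signal(T7) -> count=1 queue=[] holders={T2,T4,T6}
Step 14: wait(T3) -> count=0 queue=[] holders={T2,T3,T4,T6}
Step 15: wait(T7) -> count=0 queue=[T7] holders={T2,T3,T4,T6}
Step 16: signal(T4) -> count=0 queue=[] holders={T2,T3,T6,T7}
Final holders: {T2,T3,T6,T7} -> T4 not in holders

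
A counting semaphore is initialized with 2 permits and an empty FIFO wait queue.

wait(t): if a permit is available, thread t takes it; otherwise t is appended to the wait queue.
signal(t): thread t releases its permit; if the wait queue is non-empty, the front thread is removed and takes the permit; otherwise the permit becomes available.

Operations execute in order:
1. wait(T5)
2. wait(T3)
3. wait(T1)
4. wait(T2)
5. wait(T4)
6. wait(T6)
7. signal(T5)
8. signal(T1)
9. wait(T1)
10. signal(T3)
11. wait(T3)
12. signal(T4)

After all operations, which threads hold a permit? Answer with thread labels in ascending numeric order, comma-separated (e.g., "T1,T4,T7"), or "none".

Step 1: wait(T5) -> count=1 queue=[] holders={T5}
Step 2: wait(T3) -> count=0 queue=[] holders={T3,T5}
Step 3: wait(T1) -> count=0 queue=[T1] holders={T3,T5}
Step 4: wait(T2) -> count=0 queue=[T1,T2] holders={T3,T5}
Step 5: wait(T4) -> count=0 queue=[T1,T2,T4] holders={T3,T5}
Step 6: wait(T6) -> count=0 queue=[T1,T2,T4,T6] holders={T3,T5}
Step 7: signal(T5) -> count=0 queue=[T2,T4,T6] holders={T1,T3}
Step 8: signal(T1) -> count=0 queue=[T4,T6] holders={T2,T3}
Step 9: wait(T1) -> count=0 queue=[T4,T6,T1] holders={T2,T3}
Step 10: signal(T3) -> count=0 queue=[T6,T1] holders={T2,T4}
Step 11: wait(T3) -> count=0 queue=[T6,T1,T3] holders={T2,T4}
Step 12: signal(T4) -> count=0 queue=[T1,T3] holders={T2,T6}
Final holders: T2,T6

Answer: T2,T6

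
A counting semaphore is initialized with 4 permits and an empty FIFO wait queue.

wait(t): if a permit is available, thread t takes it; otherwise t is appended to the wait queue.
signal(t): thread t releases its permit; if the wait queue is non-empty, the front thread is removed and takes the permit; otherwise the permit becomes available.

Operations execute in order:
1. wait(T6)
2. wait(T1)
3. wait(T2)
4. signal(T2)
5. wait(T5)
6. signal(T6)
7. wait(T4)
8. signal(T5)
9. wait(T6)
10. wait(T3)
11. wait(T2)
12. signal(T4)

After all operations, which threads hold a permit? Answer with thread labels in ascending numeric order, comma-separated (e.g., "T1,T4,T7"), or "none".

Answer: T1,T2,T3,T6

Derivation:
Step 1: wait(T6) -> count=3 queue=[] holders={T6}
Step 2: wait(T1) -> count=2 queue=[] holders={T1,T6}
Step 3: wait(T2) -> count=1 queue=[] holders={T1,T2,T6}
Step 4: signal(T2) -> count=2 queue=[] holders={T1,T6}
Step 5: wait(T5) -> count=1 queue=[] holders={T1,T5,T6}
Step 6: signal(T6) -> count=2 queue=[] holders={T1,T5}
Step 7: wait(T4) -> count=1 queue=[] holders={T1,T4,T5}
Step 8: signal(T5) -> count=2 queue=[] holders={T1,T4}
Step 9: wait(T6) -> count=1 queue=[] holders={T1,T4,T6}
Step 10: wait(T3) -> count=0 queue=[] holders={T1,T3,T4,T6}
Step 11: wait(T2) -> count=0 queue=[T2] holders={T1,T3,T4,T6}
Step 12: signal(T4) -> count=0 queue=[] holders={T1,T2,T3,T6}
Final holders: T1,T2,T3,T6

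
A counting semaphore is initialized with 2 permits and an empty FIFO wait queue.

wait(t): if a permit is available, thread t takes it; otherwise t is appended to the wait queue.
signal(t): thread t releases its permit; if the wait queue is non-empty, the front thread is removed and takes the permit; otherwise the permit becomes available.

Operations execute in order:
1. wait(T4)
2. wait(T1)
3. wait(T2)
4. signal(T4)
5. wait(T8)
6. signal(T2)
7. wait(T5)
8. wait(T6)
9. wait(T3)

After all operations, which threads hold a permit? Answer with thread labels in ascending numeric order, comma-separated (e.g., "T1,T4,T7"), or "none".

Answer: T1,T8

Derivation:
Step 1: wait(T4) -> count=1 queue=[] holders={T4}
Step 2: wait(T1) -> count=0 queue=[] holders={T1,T4}
Step 3: wait(T2) -> count=0 queue=[T2] holders={T1,T4}
Step 4: signal(T4) -> count=0 queue=[] holders={T1,T2}
Step 5: wait(T8) -> count=0 queue=[T8] holders={T1,T2}
Step 6: signal(T2) -> count=0 queue=[] holders={T1,T8}
Step 7: wait(T5) -> count=0 queue=[T5] holders={T1,T8}
Step 8: wait(T6) -> count=0 queue=[T5,T6] holders={T1,T8}
Step 9: wait(T3) -> count=0 queue=[T5,T6,T3] holders={T1,T8}
Final holders: T1,T8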